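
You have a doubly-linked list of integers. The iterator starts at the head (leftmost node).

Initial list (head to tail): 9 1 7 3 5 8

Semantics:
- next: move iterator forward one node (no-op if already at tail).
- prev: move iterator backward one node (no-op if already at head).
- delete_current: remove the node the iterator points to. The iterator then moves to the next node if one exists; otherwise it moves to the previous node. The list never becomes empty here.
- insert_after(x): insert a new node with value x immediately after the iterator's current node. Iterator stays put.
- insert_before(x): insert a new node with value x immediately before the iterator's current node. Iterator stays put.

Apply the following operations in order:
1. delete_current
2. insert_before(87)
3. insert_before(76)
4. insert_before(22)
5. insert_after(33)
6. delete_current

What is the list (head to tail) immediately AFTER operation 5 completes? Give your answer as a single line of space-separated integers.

After 1 (delete_current): list=[1, 7, 3, 5, 8] cursor@1
After 2 (insert_before(87)): list=[87, 1, 7, 3, 5, 8] cursor@1
After 3 (insert_before(76)): list=[87, 76, 1, 7, 3, 5, 8] cursor@1
After 4 (insert_before(22)): list=[87, 76, 22, 1, 7, 3, 5, 8] cursor@1
After 5 (insert_after(33)): list=[87, 76, 22, 1, 33, 7, 3, 5, 8] cursor@1

Answer: 87 76 22 1 33 7 3 5 8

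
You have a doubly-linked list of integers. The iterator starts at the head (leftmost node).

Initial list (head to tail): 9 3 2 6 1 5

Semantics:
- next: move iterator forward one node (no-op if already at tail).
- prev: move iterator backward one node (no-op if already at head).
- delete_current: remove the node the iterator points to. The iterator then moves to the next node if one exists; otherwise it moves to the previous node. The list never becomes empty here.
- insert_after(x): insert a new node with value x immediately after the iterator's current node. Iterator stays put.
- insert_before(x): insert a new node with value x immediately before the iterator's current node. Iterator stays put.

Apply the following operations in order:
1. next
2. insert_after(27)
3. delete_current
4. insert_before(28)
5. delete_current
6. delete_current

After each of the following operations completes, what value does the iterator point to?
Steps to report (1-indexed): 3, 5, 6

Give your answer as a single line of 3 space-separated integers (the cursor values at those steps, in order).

Answer: 27 2 6

Derivation:
After 1 (next): list=[9, 3, 2, 6, 1, 5] cursor@3
After 2 (insert_after(27)): list=[9, 3, 27, 2, 6, 1, 5] cursor@3
After 3 (delete_current): list=[9, 27, 2, 6, 1, 5] cursor@27
After 4 (insert_before(28)): list=[9, 28, 27, 2, 6, 1, 5] cursor@27
After 5 (delete_current): list=[9, 28, 2, 6, 1, 5] cursor@2
After 6 (delete_current): list=[9, 28, 6, 1, 5] cursor@6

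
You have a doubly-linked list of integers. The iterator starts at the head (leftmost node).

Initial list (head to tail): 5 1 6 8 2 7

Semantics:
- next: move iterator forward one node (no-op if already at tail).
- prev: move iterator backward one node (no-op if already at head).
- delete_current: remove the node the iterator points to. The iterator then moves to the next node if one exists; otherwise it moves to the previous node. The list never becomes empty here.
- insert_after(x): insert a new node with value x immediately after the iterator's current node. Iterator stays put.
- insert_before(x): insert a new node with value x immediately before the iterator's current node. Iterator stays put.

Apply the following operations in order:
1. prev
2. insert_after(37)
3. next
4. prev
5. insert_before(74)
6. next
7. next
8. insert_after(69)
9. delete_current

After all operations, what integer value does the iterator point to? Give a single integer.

After 1 (prev): list=[5, 1, 6, 8, 2, 7] cursor@5
After 2 (insert_after(37)): list=[5, 37, 1, 6, 8, 2, 7] cursor@5
After 3 (next): list=[5, 37, 1, 6, 8, 2, 7] cursor@37
After 4 (prev): list=[5, 37, 1, 6, 8, 2, 7] cursor@5
After 5 (insert_before(74)): list=[74, 5, 37, 1, 6, 8, 2, 7] cursor@5
After 6 (next): list=[74, 5, 37, 1, 6, 8, 2, 7] cursor@37
After 7 (next): list=[74, 5, 37, 1, 6, 8, 2, 7] cursor@1
After 8 (insert_after(69)): list=[74, 5, 37, 1, 69, 6, 8, 2, 7] cursor@1
After 9 (delete_current): list=[74, 5, 37, 69, 6, 8, 2, 7] cursor@69

Answer: 69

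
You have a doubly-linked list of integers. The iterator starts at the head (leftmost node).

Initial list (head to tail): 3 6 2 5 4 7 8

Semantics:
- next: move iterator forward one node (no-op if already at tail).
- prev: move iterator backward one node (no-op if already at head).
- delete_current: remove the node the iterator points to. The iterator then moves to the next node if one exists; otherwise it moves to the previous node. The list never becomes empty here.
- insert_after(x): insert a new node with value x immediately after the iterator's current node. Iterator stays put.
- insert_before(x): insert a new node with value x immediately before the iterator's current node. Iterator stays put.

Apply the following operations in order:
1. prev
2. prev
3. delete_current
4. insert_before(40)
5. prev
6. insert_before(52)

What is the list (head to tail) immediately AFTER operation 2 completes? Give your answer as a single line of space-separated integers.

Answer: 3 6 2 5 4 7 8

Derivation:
After 1 (prev): list=[3, 6, 2, 5, 4, 7, 8] cursor@3
After 2 (prev): list=[3, 6, 2, 5, 4, 7, 8] cursor@3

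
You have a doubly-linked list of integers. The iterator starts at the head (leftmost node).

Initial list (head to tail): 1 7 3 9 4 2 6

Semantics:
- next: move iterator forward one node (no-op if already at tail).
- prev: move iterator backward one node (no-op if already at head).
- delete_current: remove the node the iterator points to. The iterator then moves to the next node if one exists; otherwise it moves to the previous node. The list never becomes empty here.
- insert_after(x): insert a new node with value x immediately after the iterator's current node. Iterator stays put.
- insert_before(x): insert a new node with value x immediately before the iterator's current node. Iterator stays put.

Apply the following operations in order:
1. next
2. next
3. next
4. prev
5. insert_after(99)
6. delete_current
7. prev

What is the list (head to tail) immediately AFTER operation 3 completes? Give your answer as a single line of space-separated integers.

Answer: 1 7 3 9 4 2 6

Derivation:
After 1 (next): list=[1, 7, 3, 9, 4, 2, 6] cursor@7
After 2 (next): list=[1, 7, 3, 9, 4, 2, 6] cursor@3
After 3 (next): list=[1, 7, 3, 9, 4, 2, 6] cursor@9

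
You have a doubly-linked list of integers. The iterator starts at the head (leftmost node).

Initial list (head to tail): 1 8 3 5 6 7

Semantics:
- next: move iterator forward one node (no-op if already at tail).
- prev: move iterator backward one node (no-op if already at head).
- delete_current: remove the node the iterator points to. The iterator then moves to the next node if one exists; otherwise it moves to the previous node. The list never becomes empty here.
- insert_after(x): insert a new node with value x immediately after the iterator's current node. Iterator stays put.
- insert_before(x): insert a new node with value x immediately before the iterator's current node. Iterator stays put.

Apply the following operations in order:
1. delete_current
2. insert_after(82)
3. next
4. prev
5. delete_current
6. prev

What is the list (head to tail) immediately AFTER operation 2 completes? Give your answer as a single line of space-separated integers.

After 1 (delete_current): list=[8, 3, 5, 6, 7] cursor@8
After 2 (insert_after(82)): list=[8, 82, 3, 5, 6, 7] cursor@8

Answer: 8 82 3 5 6 7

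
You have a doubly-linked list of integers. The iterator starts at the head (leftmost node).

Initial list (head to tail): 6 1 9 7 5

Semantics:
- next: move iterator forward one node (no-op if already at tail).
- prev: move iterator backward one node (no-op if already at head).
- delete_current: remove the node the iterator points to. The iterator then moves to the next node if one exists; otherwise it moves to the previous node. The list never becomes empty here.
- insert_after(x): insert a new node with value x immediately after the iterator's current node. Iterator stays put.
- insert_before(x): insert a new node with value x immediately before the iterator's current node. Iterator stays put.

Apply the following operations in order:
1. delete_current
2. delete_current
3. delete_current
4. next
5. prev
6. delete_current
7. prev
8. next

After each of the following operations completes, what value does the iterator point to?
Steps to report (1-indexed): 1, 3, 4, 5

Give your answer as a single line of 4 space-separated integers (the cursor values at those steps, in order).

Answer: 1 7 5 7

Derivation:
After 1 (delete_current): list=[1, 9, 7, 5] cursor@1
After 2 (delete_current): list=[9, 7, 5] cursor@9
After 3 (delete_current): list=[7, 5] cursor@7
After 4 (next): list=[7, 5] cursor@5
After 5 (prev): list=[7, 5] cursor@7
After 6 (delete_current): list=[5] cursor@5
After 7 (prev): list=[5] cursor@5
After 8 (next): list=[5] cursor@5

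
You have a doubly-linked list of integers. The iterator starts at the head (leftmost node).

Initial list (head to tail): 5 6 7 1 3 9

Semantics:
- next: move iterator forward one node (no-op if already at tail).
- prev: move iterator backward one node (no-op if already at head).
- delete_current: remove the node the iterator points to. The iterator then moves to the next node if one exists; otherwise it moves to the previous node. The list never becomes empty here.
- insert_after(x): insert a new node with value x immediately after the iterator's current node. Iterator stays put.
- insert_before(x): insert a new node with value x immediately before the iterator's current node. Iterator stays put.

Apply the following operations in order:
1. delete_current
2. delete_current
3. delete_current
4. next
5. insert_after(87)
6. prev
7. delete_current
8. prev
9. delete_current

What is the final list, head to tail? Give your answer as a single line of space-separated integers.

After 1 (delete_current): list=[6, 7, 1, 3, 9] cursor@6
After 2 (delete_current): list=[7, 1, 3, 9] cursor@7
After 3 (delete_current): list=[1, 3, 9] cursor@1
After 4 (next): list=[1, 3, 9] cursor@3
After 5 (insert_after(87)): list=[1, 3, 87, 9] cursor@3
After 6 (prev): list=[1, 3, 87, 9] cursor@1
After 7 (delete_current): list=[3, 87, 9] cursor@3
After 8 (prev): list=[3, 87, 9] cursor@3
After 9 (delete_current): list=[87, 9] cursor@87

Answer: 87 9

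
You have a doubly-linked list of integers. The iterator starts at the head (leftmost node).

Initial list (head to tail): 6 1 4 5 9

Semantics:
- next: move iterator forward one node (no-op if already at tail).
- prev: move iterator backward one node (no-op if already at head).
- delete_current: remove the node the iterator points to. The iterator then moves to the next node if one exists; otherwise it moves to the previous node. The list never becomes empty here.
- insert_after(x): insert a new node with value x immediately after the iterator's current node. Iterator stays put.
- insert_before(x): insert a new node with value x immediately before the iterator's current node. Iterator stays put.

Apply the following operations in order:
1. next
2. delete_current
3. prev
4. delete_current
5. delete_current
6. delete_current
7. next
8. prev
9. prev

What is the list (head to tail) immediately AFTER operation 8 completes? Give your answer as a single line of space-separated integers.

Answer: 9

Derivation:
After 1 (next): list=[6, 1, 4, 5, 9] cursor@1
After 2 (delete_current): list=[6, 4, 5, 9] cursor@4
After 3 (prev): list=[6, 4, 5, 9] cursor@6
After 4 (delete_current): list=[4, 5, 9] cursor@4
After 5 (delete_current): list=[5, 9] cursor@5
After 6 (delete_current): list=[9] cursor@9
After 7 (next): list=[9] cursor@9
After 8 (prev): list=[9] cursor@9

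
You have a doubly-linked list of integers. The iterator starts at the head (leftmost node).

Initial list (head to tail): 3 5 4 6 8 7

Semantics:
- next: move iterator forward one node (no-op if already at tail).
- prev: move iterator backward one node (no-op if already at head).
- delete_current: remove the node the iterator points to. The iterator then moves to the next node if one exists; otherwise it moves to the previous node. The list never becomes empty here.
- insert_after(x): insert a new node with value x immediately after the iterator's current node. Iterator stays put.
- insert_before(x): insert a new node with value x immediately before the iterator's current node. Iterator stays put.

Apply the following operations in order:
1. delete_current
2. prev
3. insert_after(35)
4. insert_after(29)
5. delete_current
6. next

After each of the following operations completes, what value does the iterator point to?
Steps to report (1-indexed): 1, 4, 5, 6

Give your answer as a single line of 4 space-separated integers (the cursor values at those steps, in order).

After 1 (delete_current): list=[5, 4, 6, 8, 7] cursor@5
After 2 (prev): list=[5, 4, 6, 8, 7] cursor@5
After 3 (insert_after(35)): list=[5, 35, 4, 6, 8, 7] cursor@5
After 4 (insert_after(29)): list=[5, 29, 35, 4, 6, 8, 7] cursor@5
After 5 (delete_current): list=[29, 35, 4, 6, 8, 7] cursor@29
After 6 (next): list=[29, 35, 4, 6, 8, 7] cursor@35

Answer: 5 5 29 35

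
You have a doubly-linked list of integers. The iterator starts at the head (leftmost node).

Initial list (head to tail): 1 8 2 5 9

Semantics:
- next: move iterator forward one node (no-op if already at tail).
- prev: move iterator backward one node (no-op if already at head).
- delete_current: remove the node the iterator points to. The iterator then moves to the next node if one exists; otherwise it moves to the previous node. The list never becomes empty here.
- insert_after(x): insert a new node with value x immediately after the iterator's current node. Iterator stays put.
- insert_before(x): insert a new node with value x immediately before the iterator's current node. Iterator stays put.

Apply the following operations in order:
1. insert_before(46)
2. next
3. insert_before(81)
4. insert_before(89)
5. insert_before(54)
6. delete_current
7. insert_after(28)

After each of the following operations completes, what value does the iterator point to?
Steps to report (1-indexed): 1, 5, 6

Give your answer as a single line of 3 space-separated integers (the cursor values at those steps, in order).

After 1 (insert_before(46)): list=[46, 1, 8, 2, 5, 9] cursor@1
After 2 (next): list=[46, 1, 8, 2, 5, 9] cursor@8
After 3 (insert_before(81)): list=[46, 1, 81, 8, 2, 5, 9] cursor@8
After 4 (insert_before(89)): list=[46, 1, 81, 89, 8, 2, 5, 9] cursor@8
After 5 (insert_before(54)): list=[46, 1, 81, 89, 54, 8, 2, 5, 9] cursor@8
After 6 (delete_current): list=[46, 1, 81, 89, 54, 2, 5, 9] cursor@2
After 7 (insert_after(28)): list=[46, 1, 81, 89, 54, 2, 28, 5, 9] cursor@2

Answer: 1 8 2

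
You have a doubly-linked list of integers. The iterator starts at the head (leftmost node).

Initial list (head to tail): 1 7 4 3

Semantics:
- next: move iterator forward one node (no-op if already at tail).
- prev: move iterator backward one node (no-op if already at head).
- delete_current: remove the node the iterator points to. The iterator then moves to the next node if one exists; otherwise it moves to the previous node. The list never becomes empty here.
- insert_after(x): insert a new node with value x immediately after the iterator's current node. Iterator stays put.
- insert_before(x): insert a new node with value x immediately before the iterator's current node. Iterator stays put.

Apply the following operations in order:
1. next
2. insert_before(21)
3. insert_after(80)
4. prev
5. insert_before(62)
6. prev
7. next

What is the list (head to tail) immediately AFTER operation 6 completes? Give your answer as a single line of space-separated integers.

After 1 (next): list=[1, 7, 4, 3] cursor@7
After 2 (insert_before(21)): list=[1, 21, 7, 4, 3] cursor@7
After 3 (insert_after(80)): list=[1, 21, 7, 80, 4, 3] cursor@7
After 4 (prev): list=[1, 21, 7, 80, 4, 3] cursor@21
After 5 (insert_before(62)): list=[1, 62, 21, 7, 80, 4, 3] cursor@21
After 6 (prev): list=[1, 62, 21, 7, 80, 4, 3] cursor@62

Answer: 1 62 21 7 80 4 3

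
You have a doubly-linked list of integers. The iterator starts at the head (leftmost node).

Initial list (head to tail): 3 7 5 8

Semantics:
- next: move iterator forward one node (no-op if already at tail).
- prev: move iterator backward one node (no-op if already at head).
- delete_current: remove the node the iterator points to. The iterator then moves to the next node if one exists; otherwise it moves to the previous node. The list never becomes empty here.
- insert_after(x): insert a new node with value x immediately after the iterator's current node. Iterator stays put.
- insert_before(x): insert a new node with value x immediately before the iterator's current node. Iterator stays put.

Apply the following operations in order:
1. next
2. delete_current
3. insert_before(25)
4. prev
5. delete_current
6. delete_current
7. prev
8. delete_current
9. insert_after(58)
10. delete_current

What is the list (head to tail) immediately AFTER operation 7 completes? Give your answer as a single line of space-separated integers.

After 1 (next): list=[3, 7, 5, 8] cursor@7
After 2 (delete_current): list=[3, 5, 8] cursor@5
After 3 (insert_before(25)): list=[3, 25, 5, 8] cursor@5
After 4 (prev): list=[3, 25, 5, 8] cursor@25
After 5 (delete_current): list=[3, 5, 8] cursor@5
After 6 (delete_current): list=[3, 8] cursor@8
After 7 (prev): list=[3, 8] cursor@3

Answer: 3 8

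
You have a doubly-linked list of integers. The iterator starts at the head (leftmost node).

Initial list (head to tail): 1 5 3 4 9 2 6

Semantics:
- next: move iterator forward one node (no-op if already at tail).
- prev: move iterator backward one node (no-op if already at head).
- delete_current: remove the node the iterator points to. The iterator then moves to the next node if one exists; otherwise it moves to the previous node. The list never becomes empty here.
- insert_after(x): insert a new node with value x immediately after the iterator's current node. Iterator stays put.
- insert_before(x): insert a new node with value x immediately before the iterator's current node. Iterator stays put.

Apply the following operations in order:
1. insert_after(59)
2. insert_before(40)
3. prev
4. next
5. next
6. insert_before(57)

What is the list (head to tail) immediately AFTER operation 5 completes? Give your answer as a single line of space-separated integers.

After 1 (insert_after(59)): list=[1, 59, 5, 3, 4, 9, 2, 6] cursor@1
After 2 (insert_before(40)): list=[40, 1, 59, 5, 3, 4, 9, 2, 6] cursor@1
After 3 (prev): list=[40, 1, 59, 5, 3, 4, 9, 2, 6] cursor@40
After 4 (next): list=[40, 1, 59, 5, 3, 4, 9, 2, 6] cursor@1
After 5 (next): list=[40, 1, 59, 5, 3, 4, 9, 2, 6] cursor@59

Answer: 40 1 59 5 3 4 9 2 6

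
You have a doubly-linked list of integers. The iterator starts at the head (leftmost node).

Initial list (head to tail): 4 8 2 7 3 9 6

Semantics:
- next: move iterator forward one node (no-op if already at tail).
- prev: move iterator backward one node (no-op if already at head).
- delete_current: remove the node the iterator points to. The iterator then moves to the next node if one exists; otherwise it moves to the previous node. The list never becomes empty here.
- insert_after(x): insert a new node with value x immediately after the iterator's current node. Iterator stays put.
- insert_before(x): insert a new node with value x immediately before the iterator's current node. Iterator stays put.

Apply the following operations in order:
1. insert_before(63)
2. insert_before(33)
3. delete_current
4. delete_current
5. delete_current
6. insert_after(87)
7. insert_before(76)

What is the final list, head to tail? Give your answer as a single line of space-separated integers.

After 1 (insert_before(63)): list=[63, 4, 8, 2, 7, 3, 9, 6] cursor@4
After 2 (insert_before(33)): list=[63, 33, 4, 8, 2, 7, 3, 9, 6] cursor@4
After 3 (delete_current): list=[63, 33, 8, 2, 7, 3, 9, 6] cursor@8
After 4 (delete_current): list=[63, 33, 2, 7, 3, 9, 6] cursor@2
After 5 (delete_current): list=[63, 33, 7, 3, 9, 6] cursor@7
After 6 (insert_after(87)): list=[63, 33, 7, 87, 3, 9, 6] cursor@7
After 7 (insert_before(76)): list=[63, 33, 76, 7, 87, 3, 9, 6] cursor@7

Answer: 63 33 76 7 87 3 9 6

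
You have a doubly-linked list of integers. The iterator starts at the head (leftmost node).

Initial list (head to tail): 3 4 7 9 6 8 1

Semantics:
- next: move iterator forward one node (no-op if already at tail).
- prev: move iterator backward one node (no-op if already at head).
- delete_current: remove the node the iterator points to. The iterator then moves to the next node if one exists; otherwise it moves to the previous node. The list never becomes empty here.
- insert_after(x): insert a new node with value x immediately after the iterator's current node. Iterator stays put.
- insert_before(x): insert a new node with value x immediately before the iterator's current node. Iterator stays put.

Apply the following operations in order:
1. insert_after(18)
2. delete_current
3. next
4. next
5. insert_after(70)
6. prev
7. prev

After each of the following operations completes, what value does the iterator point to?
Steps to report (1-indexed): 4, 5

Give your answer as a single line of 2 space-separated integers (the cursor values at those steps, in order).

After 1 (insert_after(18)): list=[3, 18, 4, 7, 9, 6, 8, 1] cursor@3
After 2 (delete_current): list=[18, 4, 7, 9, 6, 8, 1] cursor@18
After 3 (next): list=[18, 4, 7, 9, 6, 8, 1] cursor@4
After 4 (next): list=[18, 4, 7, 9, 6, 8, 1] cursor@7
After 5 (insert_after(70)): list=[18, 4, 7, 70, 9, 6, 8, 1] cursor@7
After 6 (prev): list=[18, 4, 7, 70, 9, 6, 8, 1] cursor@4
After 7 (prev): list=[18, 4, 7, 70, 9, 6, 8, 1] cursor@18

Answer: 7 7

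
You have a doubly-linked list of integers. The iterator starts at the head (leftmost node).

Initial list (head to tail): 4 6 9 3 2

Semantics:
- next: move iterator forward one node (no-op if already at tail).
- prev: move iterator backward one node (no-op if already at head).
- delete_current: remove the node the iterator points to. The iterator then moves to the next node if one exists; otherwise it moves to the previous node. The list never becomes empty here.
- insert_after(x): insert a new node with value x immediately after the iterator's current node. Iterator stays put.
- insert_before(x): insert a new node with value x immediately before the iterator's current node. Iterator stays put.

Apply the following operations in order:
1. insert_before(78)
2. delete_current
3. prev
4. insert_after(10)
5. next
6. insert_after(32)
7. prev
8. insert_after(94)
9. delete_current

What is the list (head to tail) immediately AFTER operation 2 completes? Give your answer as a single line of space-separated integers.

Answer: 78 6 9 3 2

Derivation:
After 1 (insert_before(78)): list=[78, 4, 6, 9, 3, 2] cursor@4
After 2 (delete_current): list=[78, 6, 9, 3, 2] cursor@6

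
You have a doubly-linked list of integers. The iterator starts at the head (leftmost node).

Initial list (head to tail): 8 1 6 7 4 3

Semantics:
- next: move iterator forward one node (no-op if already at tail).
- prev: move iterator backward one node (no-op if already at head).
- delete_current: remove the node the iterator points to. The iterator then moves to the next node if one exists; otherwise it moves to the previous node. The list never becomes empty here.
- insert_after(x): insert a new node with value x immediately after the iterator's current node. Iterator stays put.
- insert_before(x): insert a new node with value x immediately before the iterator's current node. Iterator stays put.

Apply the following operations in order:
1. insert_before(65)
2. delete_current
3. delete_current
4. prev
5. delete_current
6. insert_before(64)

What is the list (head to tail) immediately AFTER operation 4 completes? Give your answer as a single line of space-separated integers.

Answer: 65 6 7 4 3

Derivation:
After 1 (insert_before(65)): list=[65, 8, 1, 6, 7, 4, 3] cursor@8
After 2 (delete_current): list=[65, 1, 6, 7, 4, 3] cursor@1
After 3 (delete_current): list=[65, 6, 7, 4, 3] cursor@6
After 4 (prev): list=[65, 6, 7, 4, 3] cursor@65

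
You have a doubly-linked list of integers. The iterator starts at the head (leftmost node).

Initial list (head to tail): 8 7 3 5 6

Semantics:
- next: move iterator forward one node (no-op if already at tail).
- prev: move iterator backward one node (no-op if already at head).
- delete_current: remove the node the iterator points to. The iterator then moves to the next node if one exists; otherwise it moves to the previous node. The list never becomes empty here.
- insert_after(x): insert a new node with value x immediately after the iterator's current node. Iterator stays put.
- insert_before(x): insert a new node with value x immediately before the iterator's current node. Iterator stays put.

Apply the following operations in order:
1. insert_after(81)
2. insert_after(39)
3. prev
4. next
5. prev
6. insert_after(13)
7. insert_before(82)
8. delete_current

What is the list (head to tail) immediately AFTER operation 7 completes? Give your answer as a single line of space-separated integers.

Answer: 82 8 13 39 81 7 3 5 6

Derivation:
After 1 (insert_after(81)): list=[8, 81, 7, 3, 5, 6] cursor@8
After 2 (insert_after(39)): list=[8, 39, 81, 7, 3, 5, 6] cursor@8
After 3 (prev): list=[8, 39, 81, 7, 3, 5, 6] cursor@8
After 4 (next): list=[8, 39, 81, 7, 3, 5, 6] cursor@39
After 5 (prev): list=[8, 39, 81, 7, 3, 5, 6] cursor@8
After 6 (insert_after(13)): list=[8, 13, 39, 81, 7, 3, 5, 6] cursor@8
After 7 (insert_before(82)): list=[82, 8, 13, 39, 81, 7, 3, 5, 6] cursor@8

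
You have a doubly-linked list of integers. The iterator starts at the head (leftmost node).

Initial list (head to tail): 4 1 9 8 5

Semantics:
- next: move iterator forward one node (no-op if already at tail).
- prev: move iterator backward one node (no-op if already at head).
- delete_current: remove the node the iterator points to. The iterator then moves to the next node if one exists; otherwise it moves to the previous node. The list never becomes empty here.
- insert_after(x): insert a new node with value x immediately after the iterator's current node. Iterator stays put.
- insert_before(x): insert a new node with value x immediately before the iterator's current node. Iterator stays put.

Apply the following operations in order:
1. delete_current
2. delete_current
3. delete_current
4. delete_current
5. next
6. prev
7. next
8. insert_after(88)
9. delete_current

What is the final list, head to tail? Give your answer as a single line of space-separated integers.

After 1 (delete_current): list=[1, 9, 8, 5] cursor@1
After 2 (delete_current): list=[9, 8, 5] cursor@9
After 3 (delete_current): list=[8, 5] cursor@8
After 4 (delete_current): list=[5] cursor@5
After 5 (next): list=[5] cursor@5
After 6 (prev): list=[5] cursor@5
After 7 (next): list=[5] cursor@5
After 8 (insert_after(88)): list=[5, 88] cursor@5
After 9 (delete_current): list=[88] cursor@88

Answer: 88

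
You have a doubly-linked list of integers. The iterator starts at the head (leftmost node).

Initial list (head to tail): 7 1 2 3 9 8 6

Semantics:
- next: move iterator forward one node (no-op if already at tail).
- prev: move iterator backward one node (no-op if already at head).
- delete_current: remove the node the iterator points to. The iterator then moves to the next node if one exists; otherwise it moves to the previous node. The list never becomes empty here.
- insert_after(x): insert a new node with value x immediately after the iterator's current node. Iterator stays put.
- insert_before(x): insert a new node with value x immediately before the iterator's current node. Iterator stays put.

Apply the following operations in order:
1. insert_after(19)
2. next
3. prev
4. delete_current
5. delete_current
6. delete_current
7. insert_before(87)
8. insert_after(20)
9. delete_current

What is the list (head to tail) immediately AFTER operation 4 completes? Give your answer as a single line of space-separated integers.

After 1 (insert_after(19)): list=[7, 19, 1, 2, 3, 9, 8, 6] cursor@7
After 2 (next): list=[7, 19, 1, 2, 3, 9, 8, 6] cursor@19
After 3 (prev): list=[7, 19, 1, 2, 3, 9, 8, 6] cursor@7
After 4 (delete_current): list=[19, 1, 2, 3, 9, 8, 6] cursor@19

Answer: 19 1 2 3 9 8 6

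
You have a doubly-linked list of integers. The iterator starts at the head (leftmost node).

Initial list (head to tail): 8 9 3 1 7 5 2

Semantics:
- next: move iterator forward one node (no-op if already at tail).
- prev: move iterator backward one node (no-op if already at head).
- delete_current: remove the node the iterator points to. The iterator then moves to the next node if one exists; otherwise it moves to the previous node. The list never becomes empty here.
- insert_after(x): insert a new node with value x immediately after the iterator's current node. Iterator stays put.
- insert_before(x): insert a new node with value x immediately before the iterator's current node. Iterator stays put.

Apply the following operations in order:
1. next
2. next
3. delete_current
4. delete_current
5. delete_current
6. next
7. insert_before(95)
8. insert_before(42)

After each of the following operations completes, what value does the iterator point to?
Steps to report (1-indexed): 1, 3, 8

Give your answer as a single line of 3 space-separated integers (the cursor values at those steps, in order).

Answer: 9 1 2

Derivation:
After 1 (next): list=[8, 9, 3, 1, 7, 5, 2] cursor@9
After 2 (next): list=[8, 9, 3, 1, 7, 5, 2] cursor@3
After 3 (delete_current): list=[8, 9, 1, 7, 5, 2] cursor@1
After 4 (delete_current): list=[8, 9, 7, 5, 2] cursor@7
After 5 (delete_current): list=[8, 9, 5, 2] cursor@5
After 6 (next): list=[8, 9, 5, 2] cursor@2
After 7 (insert_before(95)): list=[8, 9, 5, 95, 2] cursor@2
After 8 (insert_before(42)): list=[8, 9, 5, 95, 42, 2] cursor@2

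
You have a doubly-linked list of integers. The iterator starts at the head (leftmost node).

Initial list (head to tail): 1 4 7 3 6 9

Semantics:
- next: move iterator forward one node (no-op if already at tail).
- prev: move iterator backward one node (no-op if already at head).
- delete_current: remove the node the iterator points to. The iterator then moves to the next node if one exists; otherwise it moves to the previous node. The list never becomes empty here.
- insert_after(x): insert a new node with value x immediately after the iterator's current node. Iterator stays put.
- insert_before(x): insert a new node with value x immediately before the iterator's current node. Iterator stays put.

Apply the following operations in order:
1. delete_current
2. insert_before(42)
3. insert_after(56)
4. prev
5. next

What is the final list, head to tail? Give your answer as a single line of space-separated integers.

Answer: 42 4 56 7 3 6 9

Derivation:
After 1 (delete_current): list=[4, 7, 3, 6, 9] cursor@4
After 2 (insert_before(42)): list=[42, 4, 7, 3, 6, 9] cursor@4
After 3 (insert_after(56)): list=[42, 4, 56, 7, 3, 6, 9] cursor@4
After 4 (prev): list=[42, 4, 56, 7, 3, 6, 9] cursor@42
After 5 (next): list=[42, 4, 56, 7, 3, 6, 9] cursor@4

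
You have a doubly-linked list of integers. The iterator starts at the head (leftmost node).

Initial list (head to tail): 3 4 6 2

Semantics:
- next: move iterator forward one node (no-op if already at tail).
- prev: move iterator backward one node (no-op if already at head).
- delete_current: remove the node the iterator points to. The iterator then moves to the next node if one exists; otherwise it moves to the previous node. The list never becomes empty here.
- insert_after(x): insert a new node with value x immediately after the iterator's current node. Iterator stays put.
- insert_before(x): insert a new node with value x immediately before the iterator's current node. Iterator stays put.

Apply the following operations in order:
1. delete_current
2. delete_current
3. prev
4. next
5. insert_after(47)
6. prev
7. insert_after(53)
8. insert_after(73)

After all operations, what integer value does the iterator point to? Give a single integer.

After 1 (delete_current): list=[4, 6, 2] cursor@4
After 2 (delete_current): list=[6, 2] cursor@6
After 3 (prev): list=[6, 2] cursor@6
After 4 (next): list=[6, 2] cursor@2
After 5 (insert_after(47)): list=[6, 2, 47] cursor@2
After 6 (prev): list=[6, 2, 47] cursor@6
After 7 (insert_after(53)): list=[6, 53, 2, 47] cursor@6
After 8 (insert_after(73)): list=[6, 73, 53, 2, 47] cursor@6

Answer: 6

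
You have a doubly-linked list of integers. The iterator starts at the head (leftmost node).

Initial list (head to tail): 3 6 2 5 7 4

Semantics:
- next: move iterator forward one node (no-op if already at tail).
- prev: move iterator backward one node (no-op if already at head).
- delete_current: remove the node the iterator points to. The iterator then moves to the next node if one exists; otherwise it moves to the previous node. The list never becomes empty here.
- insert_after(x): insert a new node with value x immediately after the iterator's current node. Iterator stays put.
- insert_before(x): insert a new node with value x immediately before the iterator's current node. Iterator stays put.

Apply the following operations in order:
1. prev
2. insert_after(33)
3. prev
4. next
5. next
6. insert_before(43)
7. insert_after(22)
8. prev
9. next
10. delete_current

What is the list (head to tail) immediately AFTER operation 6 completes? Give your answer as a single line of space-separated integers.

Answer: 3 33 43 6 2 5 7 4

Derivation:
After 1 (prev): list=[3, 6, 2, 5, 7, 4] cursor@3
After 2 (insert_after(33)): list=[3, 33, 6, 2, 5, 7, 4] cursor@3
After 3 (prev): list=[3, 33, 6, 2, 5, 7, 4] cursor@3
After 4 (next): list=[3, 33, 6, 2, 5, 7, 4] cursor@33
After 5 (next): list=[3, 33, 6, 2, 5, 7, 4] cursor@6
After 6 (insert_before(43)): list=[3, 33, 43, 6, 2, 5, 7, 4] cursor@6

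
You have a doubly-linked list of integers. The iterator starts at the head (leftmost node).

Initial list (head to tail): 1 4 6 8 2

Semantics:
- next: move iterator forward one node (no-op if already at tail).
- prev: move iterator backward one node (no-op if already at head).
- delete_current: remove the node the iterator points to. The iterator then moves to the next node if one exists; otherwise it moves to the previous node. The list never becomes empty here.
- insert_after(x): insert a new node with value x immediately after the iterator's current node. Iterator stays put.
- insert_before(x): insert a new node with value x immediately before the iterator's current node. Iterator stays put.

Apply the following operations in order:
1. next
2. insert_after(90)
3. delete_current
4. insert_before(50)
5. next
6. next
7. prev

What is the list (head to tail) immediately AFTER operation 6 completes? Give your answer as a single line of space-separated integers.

Answer: 1 50 90 6 8 2

Derivation:
After 1 (next): list=[1, 4, 6, 8, 2] cursor@4
After 2 (insert_after(90)): list=[1, 4, 90, 6, 8, 2] cursor@4
After 3 (delete_current): list=[1, 90, 6, 8, 2] cursor@90
After 4 (insert_before(50)): list=[1, 50, 90, 6, 8, 2] cursor@90
After 5 (next): list=[1, 50, 90, 6, 8, 2] cursor@6
After 6 (next): list=[1, 50, 90, 6, 8, 2] cursor@8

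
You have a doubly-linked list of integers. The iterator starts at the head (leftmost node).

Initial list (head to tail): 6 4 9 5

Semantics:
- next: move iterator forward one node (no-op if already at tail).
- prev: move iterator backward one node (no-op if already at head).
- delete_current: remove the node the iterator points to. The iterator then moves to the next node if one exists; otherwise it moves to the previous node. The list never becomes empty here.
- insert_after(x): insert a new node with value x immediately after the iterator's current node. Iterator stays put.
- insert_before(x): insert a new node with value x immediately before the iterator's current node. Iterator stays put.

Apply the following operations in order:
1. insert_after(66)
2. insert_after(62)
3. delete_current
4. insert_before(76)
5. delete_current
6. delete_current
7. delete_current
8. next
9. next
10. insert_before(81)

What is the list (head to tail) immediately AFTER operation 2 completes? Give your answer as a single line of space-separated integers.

Answer: 6 62 66 4 9 5

Derivation:
After 1 (insert_after(66)): list=[6, 66, 4, 9, 5] cursor@6
After 2 (insert_after(62)): list=[6, 62, 66, 4, 9, 5] cursor@6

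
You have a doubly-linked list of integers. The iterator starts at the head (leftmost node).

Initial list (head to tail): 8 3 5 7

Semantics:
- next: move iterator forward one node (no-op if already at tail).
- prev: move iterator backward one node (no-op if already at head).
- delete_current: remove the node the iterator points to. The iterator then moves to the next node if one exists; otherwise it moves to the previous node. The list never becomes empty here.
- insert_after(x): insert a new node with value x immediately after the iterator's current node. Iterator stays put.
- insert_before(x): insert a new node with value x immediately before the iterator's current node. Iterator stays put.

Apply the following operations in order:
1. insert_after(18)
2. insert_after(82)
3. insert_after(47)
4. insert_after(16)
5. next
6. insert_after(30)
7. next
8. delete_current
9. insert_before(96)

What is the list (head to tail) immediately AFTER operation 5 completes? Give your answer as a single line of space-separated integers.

After 1 (insert_after(18)): list=[8, 18, 3, 5, 7] cursor@8
After 2 (insert_after(82)): list=[8, 82, 18, 3, 5, 7] cursor@8
After 3 (insert_after(47)): list=[8, 47, 82, 18, 3, 5, 7] cursor@8
After 4 (insert_after(16)): list=[8, 16, 47, 82, 18, 3, 5, 7] cursor@8
After 5 (next): list=[8, 16, 47, 82, 18, 3, 5, 7] cursor@16

Answer: 8 16 47 82 18 3 5 7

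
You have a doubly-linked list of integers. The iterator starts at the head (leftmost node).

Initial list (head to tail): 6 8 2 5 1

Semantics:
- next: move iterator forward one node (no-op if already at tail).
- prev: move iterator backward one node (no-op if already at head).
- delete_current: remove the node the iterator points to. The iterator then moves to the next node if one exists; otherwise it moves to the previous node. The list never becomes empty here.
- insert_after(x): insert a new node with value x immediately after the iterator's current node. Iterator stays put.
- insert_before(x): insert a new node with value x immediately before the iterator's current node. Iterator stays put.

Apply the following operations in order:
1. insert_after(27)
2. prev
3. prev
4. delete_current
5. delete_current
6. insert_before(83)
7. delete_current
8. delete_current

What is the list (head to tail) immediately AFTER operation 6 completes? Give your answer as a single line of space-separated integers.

After 1 (insert_after(27)): list=[6, 27, 8, 2, 5, 1] cursor@6
After 2 (prev): list=[6, 27, 8, 2, 5, 1] cursor@6
After 3 (prev): list=[6, 27, 8, 2, 5, 1] cursor@6
After 4 (delete_current): list=[27, 8, 2, 5, 1] cursor@27
After 5 (delete_current): list=[8, 2, 5, 1] cursor@8
After 6 (insert_before(83)): list=[83, 8, 2, 5, 1] cursor@8

Answer: 83 8 2 5 1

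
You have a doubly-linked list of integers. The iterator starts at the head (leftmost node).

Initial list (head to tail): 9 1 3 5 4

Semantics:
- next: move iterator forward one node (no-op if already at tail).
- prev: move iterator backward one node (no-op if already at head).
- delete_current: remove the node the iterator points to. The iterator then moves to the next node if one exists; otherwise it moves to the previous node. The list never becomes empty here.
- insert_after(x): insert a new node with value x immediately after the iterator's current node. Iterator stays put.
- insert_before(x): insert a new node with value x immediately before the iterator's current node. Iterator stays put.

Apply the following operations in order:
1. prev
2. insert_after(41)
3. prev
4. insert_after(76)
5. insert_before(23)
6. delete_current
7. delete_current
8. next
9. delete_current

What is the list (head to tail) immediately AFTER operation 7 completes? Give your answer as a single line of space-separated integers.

Answer: 23 41 1 3 5 4

Derivation:
After 1 (prev): list=[9, 1, 3, 5, 4] cursor@9
After 2 (insert_after(41)): list=[9, 41, 1, 3, 5, 4] cursor@9
After 3 (prev): list=[9, 41, 1, 3, 5, 4] cursor@9
After 4 (insert_after(76)): list=[9, 76, 41, 1, 3, 5, 4] cursor@9
After 5 (insert_before(23)): list=[23, 9, 76, 41, 1, 3, 5, 4] cursor@9
After 6 (delete_current): list=[23, 76, 41, 1, 3, 5, 4] cursor@76
After 7 (delete_current): list=[23, 41, 1, 3, 5, 4] cursor@41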